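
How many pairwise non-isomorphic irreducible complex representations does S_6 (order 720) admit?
11

Justification: The number of irreducible complex representations of a finite group equals its number of conjugacy classes. Conjugacy classes in S_6 correspond to cycle types, i.e. partitions of 6; there are p(6) = 11 of them, so S_6 (order 720) has exactly 11 irreducible complex representations.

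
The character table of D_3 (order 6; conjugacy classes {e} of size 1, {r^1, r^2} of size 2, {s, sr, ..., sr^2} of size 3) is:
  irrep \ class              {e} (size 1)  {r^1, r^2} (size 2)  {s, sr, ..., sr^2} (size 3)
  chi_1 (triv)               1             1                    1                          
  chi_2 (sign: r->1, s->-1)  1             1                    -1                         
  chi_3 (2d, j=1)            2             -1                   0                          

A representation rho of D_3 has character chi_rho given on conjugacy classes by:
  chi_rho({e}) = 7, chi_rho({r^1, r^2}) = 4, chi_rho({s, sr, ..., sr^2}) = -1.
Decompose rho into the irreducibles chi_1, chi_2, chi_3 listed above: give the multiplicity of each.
Multiplicities: chi_1: 2, chi_2: 3, chi_3: 1.

Solution. Use <chi_rho, chi> = (1/|G|) sum_C |C| * chi_rho(C) * conj(chi(C)) with |G| = 6 for each irreducible chi in the table:
  <chi_rho, chi_1> = (1/6)[1*(7)*conj(1) + 2*(4)*conj(1) + 3*(-1)*conj(1)]
      = (1/6)[(7) + (8) + (-3)] = 12/6 = 2
  <chi_rho, chi_2> = (1/6)[1*(7)*conj(1) + 2*(4)*conj(1) + 3*(-1)*conj(-1)]
      = (1/6)[(7) + (8) + (3)] = 18/6 = 3
  <chi_rho, chi_3> = (1/6)[1*(7)*conj(2) + 2*(4)*conj(-1) + 3*(-1)*conj(0)]
      = (1/6)[(14) + (-8) + (0)] = 6/6 = 1
Dimension check: dim(rho) = sum (mult * dim) = 2*1 + 3*1 + 1*2 = 7 = chi_rho(e) = 7.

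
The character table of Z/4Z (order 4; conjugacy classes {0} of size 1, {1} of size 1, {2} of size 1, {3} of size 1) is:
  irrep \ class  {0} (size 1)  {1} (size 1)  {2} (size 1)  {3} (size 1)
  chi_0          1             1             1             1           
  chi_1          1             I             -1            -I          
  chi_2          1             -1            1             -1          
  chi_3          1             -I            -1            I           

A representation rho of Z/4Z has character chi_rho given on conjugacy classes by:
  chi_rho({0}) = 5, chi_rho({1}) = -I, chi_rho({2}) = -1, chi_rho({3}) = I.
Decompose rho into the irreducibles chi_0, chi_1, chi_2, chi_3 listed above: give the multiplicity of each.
Multiplicities: chi_0: 1, chi_1: 1, chi_2: 1, chi_3: 2.

Why: Use <chi_rho, chi> = (1/|G|) sum_C |C| * chi_rho(C) * conj(chi(C)) with |G| = 4 for each irreducible chi in the table:
  <chi_rho, chi_0> = (1/4)[1*(5)*conj(1) + 1*(-I)*conj(1) + 1*(-1)*conj(1) + 1*(I)*conj(1)]
      = (1/4)[(5) + (-I) + (-1) + (I)] = 4/4 = 1
  <chi_rho, chi_1> = (1/4)[1*(5)*conj(1) + 1*(-I)*conj(I) + 1*(-1)*conj(-1) + 1*(I)*conj(-I)]
      = (1/4)[(5) + (-1) + (1) + (-1)] = 4/4 = 1
  <chi_rho, chi_2> = (1/4)[1*(5)*conj(1) + 1*(-I)*conj(-1) + 1*(-1)*conj(1) + 1*(I)*conj(-1)]
      = (1/4)[(5) + (I) + (-1) + (-I)] = 4/4 = 1
  <chi_rho, chi_3> = (1/4)[1*(5)*conj(1) + 1*(-I)*conj(-I) + 1*(-1)*conj(-1) + 1*(I)*conj(I)]
      = (1/4)[(5) + (1) + (1) + (1)] = 8/4 = 2
(Exp terms are combined using exp(i*s)*conj(exp(i*t)) = exp(i*(s-t)), and sums of them are collapsed using the identity that for every m > 1 the m distinct m-th roots of unity sum to 0, e.g. 1 + exp(2*I*pi/3) + exp(-2*I*pi/3) = 0.)
Dimension check: dim(rho) = sum (mult * dim) = 1*1 + 1*1 + 1*1 + 2*1 = 5 = chi_rho(e) = 5.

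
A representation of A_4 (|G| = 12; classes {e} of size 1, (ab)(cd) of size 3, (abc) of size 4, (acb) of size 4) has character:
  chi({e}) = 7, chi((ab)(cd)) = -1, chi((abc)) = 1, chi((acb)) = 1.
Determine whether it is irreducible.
Not irreducible (reducible): <chi, chi> = 5 > 1.

Argument: <chi, chi> = (1/|G|) sum_C |C| * |chi(C)|^2 = (1/12)[1*|7|^2 + 3*|-1|^2 + 4*|1|^2 + 4*|1|^2]
  = (1/12)[(49) + (3) + (4) + (4)] = 60/12 = 5.
(Exp terms are combined using exp(i*s)*conj(exp(i*t)) = exp(i*(s-t)), and sums of them are collapsed using the identity that for every m > 1 the m distinct m-th roots of unity sum to 0, e.g. 1 + exp(2*I*pi/3) + exp(-2*I*pi/3) = 0.)
A character is irreducible iff <chi, chi> = 1, so this representation is reducible.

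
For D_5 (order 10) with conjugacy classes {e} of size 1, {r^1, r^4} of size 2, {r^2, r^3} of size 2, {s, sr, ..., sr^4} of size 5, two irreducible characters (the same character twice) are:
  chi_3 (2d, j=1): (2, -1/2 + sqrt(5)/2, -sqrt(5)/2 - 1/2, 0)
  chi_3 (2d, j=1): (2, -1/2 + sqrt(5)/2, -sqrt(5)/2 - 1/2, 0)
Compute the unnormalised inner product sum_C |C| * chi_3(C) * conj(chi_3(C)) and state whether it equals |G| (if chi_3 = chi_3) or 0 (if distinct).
Sum = 10 = |G| = 10; so <chi_3, chi_3> = 1 (norm-1 confirms irreducibility).

Derivation: Compute term by term over conjugacy classes (|C| * chi_3(C) * conj(chi_3(C))):
  1*(2)*conj(2) + 2*(-1/2 + sqrt(5)/2)*conj(-1/2 + sqrt(5)/2) + 2*(-sqrt(5)/2 - 1/2)*conj(-sqrt(5)/2 - 1/2) + 5*(0)*conj(0)
  = (4) + (3 - sqrt(5)) + (sqrt(5) + 3) + (0)
  = 10.
Dividing by |G| = 10 gives 10/10 = 1, matching the row-orthogonality relation <chi_3, chi_3> = [chi_3 = chi_3].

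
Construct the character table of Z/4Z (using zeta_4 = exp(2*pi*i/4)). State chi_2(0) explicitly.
Character table of Z/4Z (irreps indexed chi_0,...,chi_3 with chi_k(m) = zeta_4^(k*m), zeta_4 = exp(2*pi*i/4)):
  irrep \ class  {0} (size 1)  {1} (size 1)  {2} (size 1)  {3} (size 1)
  chi_0          1             1             1             1           
  chi_1          1             I             -1            -I          
  chi_2          1             -1            1             -1          
  chi_3          1             -I            -1            I           

Spot check: chi_2(0) = zeta_4^(2*0) = zeta_4^0 = 1.

Derivation: Z/4Z is abelian, so all 4 irreducible complex representations are 1-dimensional. They are given by chi_k(m) = zeta_4^(k*m) for k = 0,...,3. Row orthogonality: sum_m chi_k(m) conj(chi_l(m)) = 4 * [k = l].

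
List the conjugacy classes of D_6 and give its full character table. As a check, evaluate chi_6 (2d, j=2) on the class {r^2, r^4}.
Conjugacy classes: {e} of size 1, {r^3} of size 1, {r^1, r^5} of size 2, {r^2, r^4} of size 2, {s, sr^2, ...} of size 3, {sr, sr^3, ...} of size 3.
Character table:
  irrep \ class              {e} (size 1)  {r^3} (size 1)  {r^1, r^5} (size 2)  {r^2, r^4} (size 2)  {s, sr^2, ...} (size 3)  {sr, sr^3, ...} (size 3)
  chi_1 (triv)               1             1               1                    1                    1                        1                       
  chi_2 (sign: r->1, s->-1)  1             1               1                    1                    -1                       -1                      
  chi_3 (r->-1, s->1)        1             -1              -1                   1                    1                        -1                      
  chi_4 (r->-1, s->-1)       1             -1              -1                   1                    -1                       1                       
  chi_5 (2d, j=1)            2             -2              1                    -1                   0                        0                       
  chi_6 (2d, j=2)            2             2               -1                   -1                   0                        0                       

Spot check: chi_6 (2d, j=2) on {r^2, r^4} = -1.

Argument: D_6 has order 2*6 = 12 with 6 conjugacy classes, hence 6 irreducibles. Sum of squared dims 1 + 1 + 1 + 1 + 4 + 4 = 12 = |G|. Linear characters come from the abelianisation; the 2-dimensional irreps have character r^k -> 2*cos(2*pi*j*k/6), reflections -> 0.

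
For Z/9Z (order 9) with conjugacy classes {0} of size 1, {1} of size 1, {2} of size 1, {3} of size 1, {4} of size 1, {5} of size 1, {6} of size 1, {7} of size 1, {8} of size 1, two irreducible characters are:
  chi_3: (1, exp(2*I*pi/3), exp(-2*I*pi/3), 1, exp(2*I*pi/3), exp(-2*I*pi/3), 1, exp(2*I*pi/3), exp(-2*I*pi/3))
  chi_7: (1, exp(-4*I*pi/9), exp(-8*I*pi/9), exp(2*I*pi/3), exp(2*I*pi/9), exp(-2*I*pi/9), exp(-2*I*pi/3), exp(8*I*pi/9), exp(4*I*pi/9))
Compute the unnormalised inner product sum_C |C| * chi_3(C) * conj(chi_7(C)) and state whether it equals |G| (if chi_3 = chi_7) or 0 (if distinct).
Sum = 0; so <chi_3, chi_7> = 0 (distinct irreducibles are orthogonal).

Justification: Compute term by term over conjugacy classes (|C| * chi_3(C) * conj(chi_7(C))):
  1*(1)*conj(1) + 1*(exp(2*I*pi/3))*conj(exp(-4*I*pi/9)) + 1*(exp(-2*I*pi/3))*conj(exp(-8*I*pi/9)) + 1*(1)*conj(exp(2*I*pi/3)) + 1*(exp(2*I*pi/3))*conj(exp(2*I*pi/9)) + 1*(exp(-2*I*pi/3))*conj(exp(-2*I*pi/9)) + 1*(1)*conj(exp(-2*I*pi/3)) + 1*(exp(2*I*pi/3))*conj(exp(8*I*pi/9)) + 1*(exp(-2*I*pi/3))*conj(exp(4*I*pi/9))
  = (1) + (exp(-8*I*pi/9)) + (exp(2*I*pi/9)) + (exp(-2*I*pi/3)) + (exp(4*I*pi/9)) + (exp(-4*I*pi/9)) + (exp(2*I*pi/3)) + (exp(-2*I*pi/9)) + (exp(8*I*pi/9))
  = 0.
(Exp terms are combined using exp(i*s)*conj(exp(i*t)) = exp(i*(s-t)), and sums of them are collapsed using the identity that for every m > 1 the m distinct m-th roots of unity sum to 0, e.g. 1 + exp(2*I*pi/3) + exp(-2*I*pi/3) = 0.)
Dividing by |G| = 9 gives 0/9 = 0, matching the row-orthogonality relation <chi_3, chi_7> = [chi_3 = chi_7].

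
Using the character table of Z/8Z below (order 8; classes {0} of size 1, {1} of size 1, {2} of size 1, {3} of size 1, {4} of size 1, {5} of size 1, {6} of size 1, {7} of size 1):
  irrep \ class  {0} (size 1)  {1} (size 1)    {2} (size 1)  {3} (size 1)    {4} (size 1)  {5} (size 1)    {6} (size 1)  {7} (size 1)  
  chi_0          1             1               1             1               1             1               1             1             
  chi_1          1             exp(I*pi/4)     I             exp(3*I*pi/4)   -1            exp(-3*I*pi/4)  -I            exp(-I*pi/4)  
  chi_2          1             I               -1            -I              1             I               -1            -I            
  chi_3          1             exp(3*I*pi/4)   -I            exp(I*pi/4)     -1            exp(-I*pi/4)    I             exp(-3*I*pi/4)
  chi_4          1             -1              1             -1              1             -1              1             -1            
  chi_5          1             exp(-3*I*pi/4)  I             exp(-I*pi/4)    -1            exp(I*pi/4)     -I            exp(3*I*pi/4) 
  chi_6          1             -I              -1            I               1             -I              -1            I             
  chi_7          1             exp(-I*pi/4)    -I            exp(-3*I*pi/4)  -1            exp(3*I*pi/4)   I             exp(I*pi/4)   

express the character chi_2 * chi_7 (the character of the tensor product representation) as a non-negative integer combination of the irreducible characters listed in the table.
chi_2 tensor chi_7 = chi_1 (all other irreducibles have multiplicity 0).

Solution. The character of a tensor product is the pointwise product (chi_2 * chi_7)(C) = chi_2(C) * chi_7(C):
  {0}: (1)*(1), {1}: (I)*(exp(-I*pi/4)), {2}: (-1)*(-I), {3}: (-I)*(exp(-3*I*pi/4)), {4}: (1)*(-1), {5}: (I)*(exp(3*I*pi/4)), {6}: (-1)*(I), {7}: (-I)*(exp(I*pi/4))
so (chi_2 * chi_7) takes values
  {0} -> 1, {1} -> exp(I*pi/4), {2} -> I, {3} -> -exp(-I*pi/4), {4} -> -1, {5} -> exp(-3*I*pi/4), {6} -> -I, {7} -> -exp(3*I*pi/4).
Now take the inner product of this character with each irreducible chi from the table, <chi_2*chi_7, chi> = (1/8) sum_C |C| (chi_2*chi_7)(C) conj(chi(C)):
  <chi_2*chi_7, chi_0> = (1/8)[1*(1)*conj(1) + 1*(exp(I*pi/4))*conj(1) + 1*(I)*conj(1) + 1*(-exp(-I*pi/4))*conj(1) + 1*(-1)*conj(1) + 1*(exp(-3*I*pi/4))*conj(1) + 1*(-I)*conj(1) + 1*(-exp(3*I*pi/4))*conj(1)]
      = (1/8)[(1) + (exp(I*pi/4)) + (I) + (-exp(-I*pi/4)) + (-1) + (exp(-3*I*pi/4)) + (-I) + (-exp(3*I*pi/4))] = 0/8 = 0
  <chi_2*chi_7, chi_1> = (1/8)[1*(1)*conj(1) + 1*(exp(I*pi/4))*conj(exp(I*pi/4)) + 1*(I)*conj(I) + 1*(-exp(-I*pi/4))*conj(exp(3*I*pi/4)) + 1*(-1)*conj(-1) + 1*(exp(-3*I*pi/4))*conj(exp(-3*I*pi/4)) + 1*(-I)*conj(-I) + 1*(-exp(3*I*pi/4))*conj(exp(-I*pi/4))]
      = (1/8)[(1) + (1) + (1) + (1) + (1) + (1) + (1) + (1)] = 8/8 = 1
  <chi_2*chi_7, chi_2> = (1/8)[1*(1)*conj(1) + 1*(exp(I*pi/4))*conj(I) + 1*(I)*conj(-1) + 1*(-exp(-I*pi/4))*conj(-I) + 1*(-1)*conj(1) + 1*(exp(-3*I*pi/4))*conj(I) + 1*(-I)*conj(-1) + 1*(-exp(3*I*pi/4))*conj(-I)]
      = (1/8)[(1) + (-exp(3*I*pi/4)) + (-I) + (-exp(I*pi/4)) + (-1) + (-exp(-I*pi/4)) + (I) + (-exp(-3*I*pi/4))] = 0/8 = 0
  <chi_2*chi_7, chi_3> = (1/8)[1*(1)*conj(1) + 1*(exp(I*pi/4))*conj(exp(3*I*pi/4)) + 1*(I)*conj(-I) + 1*(-exp(-I*pi/4))*conj(exp(I*pi/4)) + 1*(-1)*conj(-1) + 1*(exp(-3*I*pi/4))*conj(exp(-I*pi/4)) + 1*(-I)*conj(I) + 1*(-exp(3*I*pi/4))*conj(exp(-3*I*pi/4))]
      = (1/8)[(1) + (-I) + (-1) + (I) + (1) + (-I) + (-1) + (I)] = 0/8 = 0
  <chi_2*chi_7, chi_4> = (1/8)[1*(1)*conj(1) + 1*(exp(I*pi/4))*conj(-1) + 1*(I)*conj(1) + 1*(-exp(-I*pi/4))*conj(-1) + 1*(-1)*conj(1) + 1*(exp(-3*I*pi/4))*conj(-1) + 1*(-I)*conj(1) + 1*(-exp(3*I*pi/4))*conj(-1)]
      = (1/8)[(1) + (-exp(I*pi/4)) + (I) + (exp(-I*pi/4)) + (-1) + (-exp(-3*I*pi/4)) + (-I) + (exp(3*I*pi/4))] = 0/8 = 0
  <chi_2*chi_7, chi_5> = (1/8)[1*(1)*conj(1) + 1*(exp(I*pi/4))*conj(exp(-3*I*pi/4)) + 1*(I)*conj(I) + 1*(-exp(-I*pi/4))*conj(exp(-I*pi/4)) + 1*(-1)*conj(-1) + 1*(exp(-3*I*pi/4))*conj(exp(I*pi/4)) + 1*(-I)*conj(-I) + 1*(-exp(3*I*pi/4))*conj(exp(3*I*pi/4))]
      = (1/8)[(1) + (-1) + (1) + (-1) + (1) + (-1) + (1) + (-1)] = 0/8 = 0
  <chi_2*chi_7, chi_6> = (1/8)[1*(1)*conj(1) + 1*(exp(I*pi/4))*conj(-I) + 1*(I)*conj(-1) + 1*(-exp(-I*pi/4))*conj(I) + 1*(-1)*conj(1) + 1*(exp(-3*I*pi/4))*conj(-I) + 1*(-I)*conj(-1) + 1*(-exp(3*I*pi/4))*conj(I)]
      = (1/8)[(1) + (exp(3*I*pi/4)) + (-I) + (exp(I*pi/4)) + (-1) + (exp(-I*pi/4)) + (I) + (exp(-3*I*pi/4))] = 0/8 = 0
  <chi_2*chi_7, chi_7> = (1/8)[1*(1)*conj(1) + 1*(exp(I*pi/4))*conj(exp(-I*pi/4)) + 1*(I)*conj(-I) + 1*(-exp(-I*pi/4))*conj(exp(-3*I*pi/4)) + 1*(-1)*conj(-1) + 1*(exp(-3*I*pi/4))*conj(exp(3*I*pi/4)) + 1*(-I)*conj(I) + 1*(-exp(3*I*pi/4))*conj(exp(I*pi/4))]
      = (1/8)[(1) + (I) + (-1) + (-I) + (1) + (I) + (-1) + (-I)] = 0/8 = 0
(Exp terms are combined using exp(i*s)*conj(exp(i*t)) = exp(i*(s-t)), and sums of them are collapsed using the identity that for every m > 1 the m distinct m-th roots of unity sum to 0, e.g. 1 + exp(2*I*pi/3) + exp(-2*I*pi/3) = 0.)
Hence the multiplicities are chi_1: 1. Dimension check: dim(chi_2)*dim(chi_7) = 1*1 = 1 and sum (mult * dim) = 1*1 = 1.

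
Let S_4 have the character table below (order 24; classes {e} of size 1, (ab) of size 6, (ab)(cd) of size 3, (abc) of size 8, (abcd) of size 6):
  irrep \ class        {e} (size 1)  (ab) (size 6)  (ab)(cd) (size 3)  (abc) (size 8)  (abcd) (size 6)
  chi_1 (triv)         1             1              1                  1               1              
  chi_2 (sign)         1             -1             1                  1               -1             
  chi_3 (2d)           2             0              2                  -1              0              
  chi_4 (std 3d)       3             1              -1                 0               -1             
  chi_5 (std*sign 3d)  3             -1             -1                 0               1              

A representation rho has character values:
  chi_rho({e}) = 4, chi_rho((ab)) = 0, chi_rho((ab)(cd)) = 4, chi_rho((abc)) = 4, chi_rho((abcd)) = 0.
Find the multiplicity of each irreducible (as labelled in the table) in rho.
Multiplicities: chi_1: 2, chi_2: 2, chi_3: 0, chi_4: 0, chi_5: 0.

Working: Use <chi_rho, chi> = (1/|G|) sum_C |C| * chi_rho(C) * conj(chi(C)) with |G| = 24 for each irreducible chi in the table:
  <chi_rho, chi_1> = (1/24)[1*(4)*conj(1) + 6*(0)*conj(1) + 3*(4)*conj(1) + 8*(4)*conj(1) + 6*(0)*conj(1)]
      = (1/24)[(4) + (0) + (12) + (32) + (0)] = 48/24 = 2
  <chi_rho, chi_2> = (1/24)[1*(4)*conj(1) + 6*(0)*conj(-1) + 3*(4)*conj(1) + 8*(4)*conj(1) + 6*(0)*conj(-1)]
      = (1/24)[(4) + (0) + (12) + (32) + (0)] = 48/24 = 2
  <chi_rho, chi_3> = (1/24)[1*(4)*conj(2) + 6*(0)*conj(0) + 3*(4)*conj(2) + 8*(4)*conj(-1) + 6*(0)*conj(0)]
      = (1/24)[(8) + (0) + (24) + (-32) + (0)] = 0/24 = 0
  <chi_rho, chi_4> = (1/24)[1*(4)*conj(3) + 6*(0)*conj(1) + 3*(4)*conj(-1) + 8*(4)*conj(0) + 6*(0)*conj(-1)]
      = (1/24)[(12) + (0) + (-12) + (0) + (0)] = 0/24 = 0
  <chi_rho, chi_5> = (1/24)[1*(4)*conj(3) + 6*(0)*conj(-1) + 3*(4)*conj(-1) + 8*(4)*conj(0) + 6*(0)*conj(1)]
      = (1/24)[(12) + (0) + (-12) + (0) + (0)] = 0/24 = 0
Dimension check: dim(rho) = sum (mult * dim) = 2*1 + 2*1 + 0*2 + 0*3 + 0*3 = 4 = chi_rho(e) = 4.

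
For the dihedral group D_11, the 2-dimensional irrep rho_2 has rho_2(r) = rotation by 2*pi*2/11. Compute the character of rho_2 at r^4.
chi_{rho_2}(r^4) = 2*cos(2*pi*2*4/11) = -2*cos(5*pi/11)

Argument: rho_2(r^4) is rotation by angle 2*pi*2*4/11, whose trace is 2*cos(2*pi*2*4/11) = -2*cos(5*pi/11).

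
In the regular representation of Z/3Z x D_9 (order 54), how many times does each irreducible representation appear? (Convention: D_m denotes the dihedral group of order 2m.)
Each irreducible V_i of dimension d_i appears with multiplicity d_i, i.e. rho_reg = (direct sum over all irreducibles V_i) d_i V_i. The irreducible dimensions for Z/3Z x D_9 are 1, 1, 1, 1, 1, 1, 2, 2, 2, 2, 2, 2, 2, 2, 2, 2, 2, 2: 6 irreducibles of dimension 1, each with multiplicity 1; 12 irreducibles of dimension 2, each with multiplicity 2. Total dimension 6*1*1 + 12*2*2 = 54 = |G|.

Argument: General theorem: in the regular representation of a finite group G, each irreducible appears with multiplicity equal to its dimension. Check: dim(rho_reg) = sum d_i^2 = 1 + 1 + 1 + 1 + 1 + 1 + 4 + 4 + 4 + 4 + 4 + 4 + 4 + 4 + 4 + 4 + 4 + 4 = 54 = |G|.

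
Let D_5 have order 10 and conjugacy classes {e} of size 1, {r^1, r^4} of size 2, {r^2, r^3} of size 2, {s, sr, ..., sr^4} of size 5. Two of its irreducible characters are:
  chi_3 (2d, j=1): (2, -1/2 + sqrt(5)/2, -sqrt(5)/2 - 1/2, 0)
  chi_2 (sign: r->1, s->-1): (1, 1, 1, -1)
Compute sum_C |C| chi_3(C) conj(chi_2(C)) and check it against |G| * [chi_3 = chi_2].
Sum = 0; so <chi_3, chi_2> = 0 (distinct irreducibles are orthogonal).

Solution. Compute term by term over conjugacy classes (|C| * chi_3(C) * conj(chi_2(C))):
  1*(2)*conj(1) + 2*(-1/2 + sqrt(5)/2)*conj(1) + 2*(-sqrt(5)/2 - 1/2)*conj(1) + 5*(0)*conj(-1)
  = (2) + (-1 + sqrt(5)) + (-sqrt(5) - 1) + (0)
  = 0.
Dividing by |G| = 10 gives 0/10 = 0, matching the row-orthogonality relation <chi_3, chi_2> = [chi_3 = chi_2].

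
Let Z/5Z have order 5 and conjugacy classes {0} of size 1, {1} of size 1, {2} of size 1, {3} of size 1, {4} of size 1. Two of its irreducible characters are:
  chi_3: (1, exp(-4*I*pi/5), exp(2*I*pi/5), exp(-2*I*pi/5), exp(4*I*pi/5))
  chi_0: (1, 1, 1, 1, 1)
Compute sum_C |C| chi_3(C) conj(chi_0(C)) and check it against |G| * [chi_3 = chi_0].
Sum = 0; so <chi_3, chi_0> = 0 (distinct irreducibles are orthogonal).

Working: Compute term by term over conjugacy classes (|C| * chi_3(C) * conj(chi_0(C))):
  1*(1)*conj(1) + 1*(exp(-4*I*pi/5))*conj(1) + 1*(exp(2*I*pi/5))*conj(1) + 1*(exp(-2*I*pi/5))*conj(1) + 1*(exp(4*I*pi/5))*conj(1)
  = (1) + (exp(-4*I*pi/5)) + (exp(2*I*pi/5)) + (exp(-2*I*pi/5)) + (exp(4*I*pi/5))
  = 0.
(Exp terms are combined using exp(i*s)*conj(exp(i*t)) = exp(i*(s-t)), and sums of them are collapsed using the identity that for every m > 1 the m distinct m-th roots of unity sum to 0, e.g. 1 + exp(2*I*pi/3) + exp(-2*I*pi/3) = 0.)
Dividing by |G| = 5 gives 0/5 = 0, matching the row-orthogonality relation <chi_3, chi_0> = [chi_3 = chi_0].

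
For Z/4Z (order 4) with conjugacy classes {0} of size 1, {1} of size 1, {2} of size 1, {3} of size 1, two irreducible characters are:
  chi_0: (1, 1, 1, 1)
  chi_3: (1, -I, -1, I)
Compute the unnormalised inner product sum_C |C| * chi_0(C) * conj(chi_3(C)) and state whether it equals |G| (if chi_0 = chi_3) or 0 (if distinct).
Sum = 0; so <chi_0, chi_3> = 0 (distinct irreducibles are orthogonal).

Why: Compute term by term over conjugacy classes (|C| * chi_0(C) * conj(chi_3(C))):
  1*(1)*conj(1) + 1*(1)*conj(-I) + 1*(1)*conj(-1) + 1*(1)*conj(I)
  = (1) + (I) + (-1) + (-I)
  = 0.
(Exp terms are combined using exp(i*s)*conj(exp(i*t)) = exp(i*(s-t)), and sums of them are collapsed using the identity that for every m > 1 the m distinct m-th roots of unity sum to 0, e.g. 1 + exp(2*I*pi/3) + exp(-2*I*pi/3) = 0.)
Dividing by |G| = 4 gives 0/4 = 0, matching the row-orthogonality relation <chi_0, chi_3> = [chi_0 = chi_3].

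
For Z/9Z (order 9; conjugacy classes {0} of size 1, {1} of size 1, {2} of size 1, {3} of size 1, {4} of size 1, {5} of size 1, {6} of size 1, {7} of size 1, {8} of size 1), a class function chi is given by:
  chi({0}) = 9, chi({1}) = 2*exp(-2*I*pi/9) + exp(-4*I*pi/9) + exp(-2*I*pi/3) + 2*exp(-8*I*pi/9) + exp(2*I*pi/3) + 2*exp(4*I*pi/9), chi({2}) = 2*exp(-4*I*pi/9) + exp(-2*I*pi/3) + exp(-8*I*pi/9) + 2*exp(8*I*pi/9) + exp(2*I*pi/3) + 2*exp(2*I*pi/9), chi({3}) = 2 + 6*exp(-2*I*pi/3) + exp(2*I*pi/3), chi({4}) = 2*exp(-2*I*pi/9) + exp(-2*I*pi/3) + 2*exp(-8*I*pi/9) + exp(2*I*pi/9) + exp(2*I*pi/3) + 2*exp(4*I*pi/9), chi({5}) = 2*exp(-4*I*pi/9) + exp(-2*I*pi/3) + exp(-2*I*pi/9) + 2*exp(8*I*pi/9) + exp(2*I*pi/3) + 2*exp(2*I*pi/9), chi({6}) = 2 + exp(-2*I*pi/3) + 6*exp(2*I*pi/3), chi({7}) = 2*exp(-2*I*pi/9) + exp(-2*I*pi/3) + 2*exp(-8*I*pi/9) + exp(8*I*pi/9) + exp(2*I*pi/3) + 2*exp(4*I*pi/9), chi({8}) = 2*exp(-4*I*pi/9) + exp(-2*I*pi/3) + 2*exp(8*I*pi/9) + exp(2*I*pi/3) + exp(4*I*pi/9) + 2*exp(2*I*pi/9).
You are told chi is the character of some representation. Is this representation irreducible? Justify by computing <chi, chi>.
Not irreducible (reducible): <chi, chi> = 15 > 1.

Proof sketch: <chi, chi> = (1/|G|) sum_C |C| * |chi(C)|^2 = (1/9)[1*|9|^2 + 1*|2*exp(-2*I*pi/9) + exp(-4*I*pi/9) + exp(-2*I*pi/3) + 2*exp(-8*I*pi/9) + exp(2*I*pi/3) + 2*exp(4*I*pi/9)|^2 + 1*|2*exp(-4*I*pi/9) + exp(-2*I*pi/3) + exp(-8*I*pi/9) + 2*exp(8*I*pi/9) + exp(2*I*pi/3) + 2*exp(2*I*pi/9)|^2 + 1*|2 + 6*exp(-2*I*pi/3) + exp(2*I*pi/3)|^2 + 1*|2*exp(-2*I*pi/9) + exp(-2*I*pi/3) + 2*exp(-8*I*pi/9) + exp(2*I*pi/9) + exp(2*I*pi/3) + 2*exp(4*I*pi/9)|^2 + 1*|2*exp(-4*I*pi/9) + exp(-2*I*pi/3) + exp(-2*I*pi/9) + 2*exp(8*I*pi/9) + exp(2*I*pi/3) + 2*exp(2*I*pi/9)|^2 + 1*|2 + exp(-2*I*pi/3) + 6*exp(2*I*pi/3)|^2 + 1*|2*exp(-2*I*pi/9) + exp(-2*I*pi/3) + 2*exp(-8*I*pi/9) + exp(8*I*pi/9) + exp(2*I*pi/3) + 2*exp(4*I*pi/9)|^2 + 1*|2*exp(-4*I*pi/9) + exp(-2*I*pi/3) + 2*exp(8*I*pi/9) + exp(2*I*pi/3) + exp(4*I*pi/9) + 2*exp(2*I*pi/9)|^2]
  = (1/9)[(81) + (15 + 13*exp(-2*I*pi/3) + 6*exp(-4*I*pi/9) + 7*exp(-2*I*pi/9) + 7*exp(-8*I*pi/9) + 7*exp(8*I*pi/9) + 7*exp(2*I*pi/9) + 6*exp(4*I*pi/9) + 13*exp(2*I*pi/3)) + (15 + 13*exp(-2*I*pi/3) + 7*exp(-4*I*pi/9) + 7*exp(-2*I*pi/9) + 6*exp(-8*I*pi/9) + 6*exp(8*I*pi/9) + 7*exp(2*I*pi/9) + 7*exp(4*I*pi/9) + 13*exp(2*I*pi/3)) + (21) + (15 + 13*exp(-2*I*pi/3) + 7*exp(-4*I*pi/9) + 6*exp(-2*I*pi/9) + 7*exp(-8*I*pi/9) + 7*exp(8*I*pi/9) + 6*exp(2*I*pi/9) + 7*exp(4*I*pi/9) + 13*exp(2*I*pi/3)) + (15 + 13*exp(-2*I*pi/3) + 7*exp(-4*I*pi/9) + 6*exp(-2*I*pi/9) + 7*exp(-8*I*pi/9) + 7*exp(8*I*pi/9) + 6*exp(2*I*pi/9) + 7*exp(4*I*pi/9) + 13*exp(2*I*pi/3)) + (21) + (15 + 13*exp(-2*I*pi/3) + 7*exp(-4*I*pi/9) + 7*exp(-2*I*pi/9) + 6*exp(-8*I*pi/9) + 6*exp(8*I*pi/9) + 7*exp(2*I*pi/9) + 7*exp(4*I*pi/9) + 13*exp(2*I*pi/3)) + (15 + 13*exp(-2*I*pi/3) + 6*exp(-4*I*pi/9) + 7*exp(-2*I*pi/9) + 7*exp(-8*I*pi/9) + 7*exp(8*I*pi/9) + 7*exp(2*I*pi/9) + 6*exp(4*I*pi/9) + 13*exp(2*I*pi/3))] = 135/9 = 15.
(Exp terms are combined using exp(i*s)*conj(exp(i*t)) = exp(i*(s-t)), and sums of them are collapsed using the identity that for every m > 1 the m distinct m-th roots of unity sum to 0, e.g. 1 + exp(2*I*pi/3) + exp(-2*I*pi/3) = 0.)
A character is irreducible iff <chi, chi> = 1, so this representation is reducible.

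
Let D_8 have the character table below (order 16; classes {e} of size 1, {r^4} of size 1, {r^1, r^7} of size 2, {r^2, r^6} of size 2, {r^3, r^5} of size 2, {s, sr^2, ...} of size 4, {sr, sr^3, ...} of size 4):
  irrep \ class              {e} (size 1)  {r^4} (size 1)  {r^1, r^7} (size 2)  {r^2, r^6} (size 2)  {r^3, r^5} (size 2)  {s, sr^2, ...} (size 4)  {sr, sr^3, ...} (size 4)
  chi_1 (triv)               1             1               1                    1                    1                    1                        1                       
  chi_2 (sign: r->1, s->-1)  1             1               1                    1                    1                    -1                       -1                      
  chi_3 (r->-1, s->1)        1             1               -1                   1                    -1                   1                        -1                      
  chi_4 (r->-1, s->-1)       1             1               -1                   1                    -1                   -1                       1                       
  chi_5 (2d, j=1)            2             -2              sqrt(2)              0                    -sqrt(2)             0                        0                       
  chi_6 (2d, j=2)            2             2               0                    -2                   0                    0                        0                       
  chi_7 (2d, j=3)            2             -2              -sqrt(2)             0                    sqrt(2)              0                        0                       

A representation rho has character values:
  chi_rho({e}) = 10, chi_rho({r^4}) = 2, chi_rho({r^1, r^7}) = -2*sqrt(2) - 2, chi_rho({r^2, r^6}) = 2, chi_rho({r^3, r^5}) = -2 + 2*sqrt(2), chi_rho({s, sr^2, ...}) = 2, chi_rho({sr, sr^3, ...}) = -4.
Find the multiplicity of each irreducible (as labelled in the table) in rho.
Multiplicities: chi_1: 0, chi_2: 1, chi_3: 3, chi_4: 0, chi_5: 0, chi_6: 1, chi_7: 2.

Derivation: Use <chi_rho, chi> = (1/|G|) sum_C |C| * chi_rho(C) * conj(chi(C)) with |G| = 16 for each irreducible chi in the table:
  <chi_rho, chi_1> = (1/16)[1*(10)*conj(1) + 1*(2)*conj(1) + 2*(-2*sqrt(2) - 2)*conj(1) + 2*(2)*conj(1) + 2*(-2 + 2*sqrt(2))*conj(1) + 4*(2)*conj(1) + 4*(-4)*conj(1)]
      = (1/16)[(10) + (2) + (-4*sqrt(2) - 4) + (4) + (-4 + 4*sqrt(2)) + (8) + (-16)] = 0/16 = 0
  <chi_rho, chi_2> = (1/16)[1*(10)*conj(1) + 1*(2)*conj(1) + 2*(-2*sqrt(2) - 2)*conj(1) + 2*(2)*conj(1) + 2*(-2 + 2*sqrt(2))*conj(1) + 4*(2)*conj(-1) + 4*(-4)*conj(-1)]
      = (1/16)[(10) + (2) + (-4*sqrt(2) - 4) + (4) + (-4 + 4*sqrt(2)) + (-8) + (16)] = 16/16 = 1
  <chi_rho, chi_3> = (1/16)[1*(10)*conj(1) + 1*(2)*conj(1) + 2*(-2*sqrt(2) - 2)*conj(-1) + 2*(2)*conj(1) + 2*(-2 + 2*sqrt(2))*conj(-1) + 4*(2)*conj(1) + 4*(-4)*conj(-1)]
      = (1/16)[(10) + (2) + (4 + 4*sqrt(2)) + (4) + (4 - 4*sqrt(2)) + (8) + (16)] = 48/16 = 3
  <chi_rho, chi_4> = (1/16)[1*(10)*conj(1) + 1*(2)*conj(1) + 2*(-2*sqrt(2) - 2)*conj(-1) + 2*(2)*conj(1) + 2*(-2 + 2*sqrt(2))*conj(-1) + 4*(2)*conj(-1) + 4*(-4)*conj(1)]
      = (1/16)[(10) + (2) + (4 + 4*sqrt(2)) + (4) + (4 - 4*sqrt(2)) + (-8) + (-16)] = 0/16 = 0
  <chi_rho, chi_5> = (1/16)[1*(10)*conj(2) + 1*(2)*conj(-2) + 2*(-2*sqrt(2) - 2)*conj(sqrt(2)) + 2*(2)*conj(0) + 2*(-2 + 2*sqrt(2))*conj(-sqrt(2)) + 4*(2)*conj(0) + 4*(-4)*conj(0)]
      = (1/16)[(20) + (-4) + (-8 - 4*sqrt(2)) + (0) + (-8 + 4*sqrt(2)) + (0) + (0)] = 0/16 = 0
  <chi_rho, chi_6> = (1/16)[1*(10)*conj(2) + 1*(2)*conj(2) + 2*(-2*sqrt(2) - 2)*conj(0) + 2*(2)*conj(-2) + 2*(-2 + 2*sqrt(2))*conj(0) + 4*(2)*conj(0) + 4*(-4)*conj(0)]
      = (1/16)[(20) + (4) + (0) + (-8) + (0) + (0) + (0)] = 16/16 = 1
  <chi_rho, chi_7> = (1/16)[1*(10)*conj(2) + 1*(2)*conj(-2) + 2*(-2*sqrt(2) - 2)*conj(-sqrt(2)) + 2*(2)*conj(0) + 2*(-2 + 2*sqrt(2))*conj(sqrt(2)) + 4*(2)*conj(0) + 4*(-4)*conj(0)]
      = (1/16)[(20) + (-4) + (4*sqrt(2) + 8) + (0) + (8 - 4*sqrt(2)) + (0) + (0)] = 32/16 = 2
Dimension check: dim(rho) = sum (mult * dim) = 0*1 + 1*1 + 3*1 + 0*1 + 0*2 + 1*2 + 2*2 = 10 = chi_rho(e) = 10.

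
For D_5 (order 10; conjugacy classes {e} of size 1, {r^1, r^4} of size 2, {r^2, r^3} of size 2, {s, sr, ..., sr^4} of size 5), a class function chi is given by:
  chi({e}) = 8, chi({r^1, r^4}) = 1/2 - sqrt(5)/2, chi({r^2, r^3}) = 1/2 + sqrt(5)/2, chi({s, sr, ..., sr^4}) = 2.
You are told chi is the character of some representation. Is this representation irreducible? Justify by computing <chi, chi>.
Not irreducible (reducible): <chi, chi> = 9 > 1.

Solution. <chi, chi> = (1/|G|) sum_C |C| * |chi(C)|^2 = (1/10)[1*|8|^2 + 2*|1/2 - sqrt(5)/2|^2 + 2*|1/2 + sqrt(5)/2|^2 + 5*|2|^2]
  = (1/10)[(64) + (3 - sqrt(5)) + (sqrt(5) + 3) + (20)] = 90/10 = 9.
A character is irreducible iff <chi, chi> = 1, so this representation is reducible.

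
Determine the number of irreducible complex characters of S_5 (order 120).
7

Explanation: The number of irreducible complex representations of a finite group equals its number of conjugacy classes. Conjugacy classes in S_5 correspond to cycle types, i.e. partitions of 5; there are p(5) = 7 of them, so S_5 (order 120) has exactly 7 irreducible complex representations.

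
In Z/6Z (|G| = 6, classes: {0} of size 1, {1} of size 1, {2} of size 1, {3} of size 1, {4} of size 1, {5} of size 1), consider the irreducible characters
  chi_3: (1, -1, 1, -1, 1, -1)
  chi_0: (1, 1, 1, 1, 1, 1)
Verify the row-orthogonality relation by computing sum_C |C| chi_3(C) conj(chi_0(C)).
Sum = 0; so <chi_3, chi_0> = 0 (distinct irreducibles are orthogonal).

Why: Compute term by term over conjugacy classes (|C| * chi_3(C) * conj(chi_0(C))):
  1*(1)*conj(1) + 1*(-1)*conj(1) + 1*(1)*conj(1) + 1*(-1)*conj(1) + 1*(1)*conj(1) + 1*(-1)*conj(1)
  = (1) + (-1) + (1) + (-1) + (1) + (-1)
  = 0.
(Exp terms are combined using exp(i*s)*conj(exp(i*t)) = exp(i*(s-t)), and sums of them are collapsed using the identity that for every m > 1 the m distinct m-th roots of unity sum to 0, e.g. 1 + exp(2*I*pi/3) + exp(-2*I*pi/3) = 0.)
Dividing by |G| = 6 gives 0/6 = 0, matching the row-orthogonality relation <chi_3, chi_0> = [chi_3 = chi_0].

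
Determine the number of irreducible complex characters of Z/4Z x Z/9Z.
36

Reasoning: The number of irreducible complex representations of a finite group equals its number of conjugacy classes. Z/4Z x Z/9Z is abelian of order 36, so every element is its own conjugacy class: 36 classes, so Z/4Z x Z/9Z (order 36) has exactly 36 irreducible complex representations.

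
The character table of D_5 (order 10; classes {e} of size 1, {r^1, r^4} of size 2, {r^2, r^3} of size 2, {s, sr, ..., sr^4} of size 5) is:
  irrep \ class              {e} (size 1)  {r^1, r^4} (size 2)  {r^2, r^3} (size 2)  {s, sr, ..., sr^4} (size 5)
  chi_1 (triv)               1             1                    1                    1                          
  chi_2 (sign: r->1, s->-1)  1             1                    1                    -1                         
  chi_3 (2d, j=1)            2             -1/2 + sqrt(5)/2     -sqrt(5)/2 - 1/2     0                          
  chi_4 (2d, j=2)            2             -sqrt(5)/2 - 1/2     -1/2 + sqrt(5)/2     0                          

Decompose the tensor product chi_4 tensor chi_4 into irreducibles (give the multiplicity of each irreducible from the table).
chi_4 tensor chi_4 = chi_1 + chi_2 + chi_3 (all other irreducibles have multiplicity 0).

Derivation: The character of a tensor product is the pointwise product (chi_4 * chi_4)(C) = chi_4(C) * chi_4(C):
  {e}: (2)*(2), {r^1, r^4}: (-sqrt(5)/2 - 1/2)*(-sqrt(5)/2 - 1/2), {r^2, r^3}: (-1/2 + sqrt(5)/2)*(-1/2 + sqrt(5)/2), {s, sr, ..., sr^4}: (0)*(0)
so (chi_4 * chi_4) takes values
  {e} -> 4, {r^1, r^4} -> sqrt(5)/2 + 3/2, {r^2, r^3} -> 3/2 - sqrt(5)/2, {s, sr, ..., sr^4} -> 0.
Now take the inner product of this character with each irreducible chi from the table, <chi_4*chi_4, chi> = (1/10) sum_C |C| (chi_4*chi_4)(C) conj(chi(C)):
  <chi_4*chi_4, chi_1> = (1/10)[1*(4)*conj(1) + 2*(sqrt(5)/2 + 3/2)*conj(1) + 2*(3/2 - sqrt(5)/2)*conj(1) + 5*(0)*conj(1)]
      = (1/10)[(4) + (sqrt(5) + 3) + (3 - sqrt(5)) + (0)] = 10/10 = 1
  <chi_4*chi_4, chi_2> = (1/10)[1*(4)*conj(1) + 2*(sqrt(5)/2 + 3/2)*conj(1) + 2*(3/2 - sqrt(5)/2)*conj(1) + 5*(0)*conj(-1)]
      = (1/10)[(4) + (sqrt(5) + 3) + (3 - sqrt(5)) + (0)] = 10/10 = 1
  <chi_4*chi_4, chi_3> = (1/10)[1*(4)*conj(2) + 2*(sqrt(5)/2 + 3/2)*conj(-1/2 + sqrt(5)/2) + 2*(3/2 - sqrt(5)/2)*conj(-sqrt(5)/2 - 1/2) + 5*(0)*conj(0)]
      = (1/10)[(8) + (1 + sqrt(5)) + (1 - sqrt(5)) + (0)] = 10/10 = 1
  <chi_4*chi_4, chi_4> = (1/10)[1*(4)*conj(2) + 2*(sqrt(5)/2 + 3/2)*conj(-sqrt(5)/2 - 1/2) + 2*(3/2 - sqrt(5)/2)*conj(-1/2 + sqrt(5)/2) + 5*(0)*conj(0)]
      = (1/10)[(8) + (-2*sqrt(5) - 4) + (-4 + 2*sqrt(5)) + (0)] = 0/10 = 0
Hence the multiplicities are chi_1: 1, chi_2: 1, chi_3: 1. Dimension check: dim(chi_4)*dim(chi_4) = 2*2 = 4 and sum (mult * dim) = 1*1 + 1*1 + 1*2 = 4.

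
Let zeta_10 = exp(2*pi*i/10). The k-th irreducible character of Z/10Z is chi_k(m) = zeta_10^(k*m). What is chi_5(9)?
chi_5(9) = zeta_10^45 = -1

Details: chi_5(9) = zeta_10^(5*9) = zeta_10^45. Since zeta_10^10 = 1, this equals zeta_10^5 = exp(2*pi*i*5/10) = -1.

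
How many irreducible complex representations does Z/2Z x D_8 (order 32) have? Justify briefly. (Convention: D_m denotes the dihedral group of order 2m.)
14

Working: The number of irreducible complex representations of a finite group equals its number of conjugacy classes. For a direct product, #classes(G x H) = #classes(G) * #classes(H). Z/2Z has 2 classes (abelian), D_8 has 7 classes, so 2 * 7 = 14, so Z/2Z x D_8 (order 32) has exactly 14 irreducible complex representations.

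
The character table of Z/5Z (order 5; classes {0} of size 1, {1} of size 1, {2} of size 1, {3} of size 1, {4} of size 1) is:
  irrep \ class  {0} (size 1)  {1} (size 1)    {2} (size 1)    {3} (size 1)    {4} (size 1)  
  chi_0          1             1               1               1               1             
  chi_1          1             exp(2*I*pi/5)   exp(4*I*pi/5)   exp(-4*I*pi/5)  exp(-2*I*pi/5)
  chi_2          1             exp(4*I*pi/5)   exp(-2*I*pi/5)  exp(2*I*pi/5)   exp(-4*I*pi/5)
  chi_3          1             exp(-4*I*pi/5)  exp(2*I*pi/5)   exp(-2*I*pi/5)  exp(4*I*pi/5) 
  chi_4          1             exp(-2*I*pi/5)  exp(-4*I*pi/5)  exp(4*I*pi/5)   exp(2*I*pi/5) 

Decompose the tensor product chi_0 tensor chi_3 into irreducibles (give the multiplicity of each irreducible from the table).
chi_0 tensor chi_3 = chi_3 (all other irreducibles have multiplicity 0).

Justification: The character of a tensor product is the pointwise product (chi_0 * chi_3)(C) = chi_0(C) * chi_3(C):
  {0}: (1)*(1), {1}: (1)*(exp(-4*I*pi/5)), {2}: (1)*(exp(2*I*pi/5)), {3}: (1)*(exp(-2*I*pi/5)), {4}: (1)*(exp(4*I*pi/5))
so (chi_0 * chi_3) takes values
  {0} -> 1, {1} -> exp(-4*I*pi/5), {2} -> exp(2*I*pi/5), {3} -> exp(-2*I*pi/5), {4} -> exp(4*I*pi/5).
Now take the inner product of this character with each irreducible chi from the table, <chi_0*chi_3, chi> = (1/5) sum_C |C| (chi_0*chi_3)(C) conj(chi(C)):
  <chi_0*chi_3, chi_0> = (1/5)[1*(1)*conj(1) + 1*(exp(-4*I*pi/5))*conj(1) + 1*(exp(2*I*pi/5))*conj(1) + 1*(exp(-2*I*pi/5))*conj(1) + 1*(exp(4*I*pi/5))*conj(1)]
      = (1/5)[(1) + (exp(-4*I*pi/5)) + (exp(2*I*pi/5)) + (exp(-2*I*pi/5)) + (exp(4*I*pi/5))] = 0/5 = 0
  <chi_0*chi_3, chi_1> = (1/5)[1*(1)*conj(1) + 1*(exp(-4*I*pi/5))*conj(exp(2*I*pi/5)) + 1*(exp(2*I*pi/5))*conj(exp(4*I*pi/5)) + 1*(exp(-2*I*pi/5))*conj(exp(-4*I*pi/5)) + 1*(exp(4*I*pi/5))*conj(exp(-2*I*pi/5))]
      = (1/5)[(1) + (exp(4*I*pi/5)) + (exp(-2*I*pi/5)) + (exp(2*I*pi/5)) + (exp(-4*I*pi/5))] = 0/5 = 0
  <chi_0*chi_3, chi_2> = (1/5)[1*(1)*conj(1) + 1*(exp(-4*I*pi/5))*conj(exp(4*I*pi/5)) + 1*(exp(2*I*pi/5))*conj(exp(-2*I*pi/5)) + 1*(exp(-2*I*pi/5))*conj(exp(2*I*pi/5)) + 1*(exp(4*I*pi/5))*conj(exp(-4*I*pi/5))]
      = (1/5)[(1) + (exp(2*I*pi/5)) + (exp(4*I*pi/5)) + (exp(-4*I*pi/5)) + (exp(-2*I*pi/5))] = 0/5 = 0
  <chi_0*chi_3, chi_3> = (1/5)[1*(1)*conj(1) + 1*(exp(-4*I*pi/5))*conj(exp(-4*I*pi/5)) + 1*(exp(2*I*pi/5))*conj(exp(2*I*pi/5)) + 1*(exp(-2*I*pi/5))*conj(exp(-2*I*pi/5)) + 1*(exp(4*I*pi/5))*conj(exp(4*I*pi/5))]
      = (1/5)[(1) + (1) + (1) + (1) + (1)] = 5/5 = 1
  <chi_0*chi_3, chi_4> = (1/5)[1*(1)*conj(1) + 1*(exp(-4*I*pi/5))*conj(exp(-2*I*pi/5)) + 1*(exp(2*I*pi/5))*conj(exp(-4*I*pi/5)) + 1*(exp(-2*I*pi/5))*conj(exp(4*I*pi/5)) + 1*(exp(4*I*pi/5))*conj(exp(2*I*pi/5))]
      = (1/5)[(1) + (exp(-2*I*pi/5)) + (exp(-4*I*pi/5)) + (exp(4*I*pi/5)) + (exp(2*I*pi/5))] = 0/5 = 0
(Exp terms are combined using exp(i*s)*conj(exp(i*t)) = exp(i*(s-t)), and sums of them are collapsed using the identity that for every m > 1 the m distinct m-th roots of unity sum to 0, e.g. 1 + exp(2*I*pi/3) + exp(-2*I*pi/3) = 0.)
Hence the multiplicities are chi_3: 1. Dimension check: dim(chi_0)*dim(chi_3) = 1*1 = 1 and sum (mult * dim) = 1*1 = 1.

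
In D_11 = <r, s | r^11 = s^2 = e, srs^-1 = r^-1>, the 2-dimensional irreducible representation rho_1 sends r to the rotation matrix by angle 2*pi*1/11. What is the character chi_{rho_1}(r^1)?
chi_{rho_1}(r^1) = 2*cos(2*pi*1*1/11) = 2*cos(2*pi/11)

Explanation: rho_1(r^1) is rotation by angle 2*pi*1*1/11, whose trace is 2*cos(2*pi*1*1/11) = 2*cos(2*pi/11).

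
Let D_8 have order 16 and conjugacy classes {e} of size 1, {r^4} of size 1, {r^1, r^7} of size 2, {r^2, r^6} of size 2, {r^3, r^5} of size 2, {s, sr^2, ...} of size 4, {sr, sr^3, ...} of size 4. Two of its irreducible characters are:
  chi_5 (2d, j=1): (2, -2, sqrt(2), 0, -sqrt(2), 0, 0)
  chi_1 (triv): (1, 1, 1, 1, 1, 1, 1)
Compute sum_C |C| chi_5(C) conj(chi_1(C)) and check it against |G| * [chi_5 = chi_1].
Sum = 0; so <chi_5, chi_1> = 0 (distinct irreducibles are orthogonal).

Compute term by term over conjugacy classes (|C| * chi_5(C) * conj(chi_1(C))):
  1*(2)*conj(1) + 1*(-2)*conj(1) + 2*(sqrt(2))*conj(1) + 2*(0)*conj(1) + 2*(-sqrt(2))*conj(1) + 4*(0)*conj(1) + 4*(0)*conj(1)
  = (2) + (-2) + (2*sqrt(2)) + (0) + (-2*sqrt(2)) + (0) + (0)
  = 0.
Dividing by |G| = 16 gives 0/16 = 0, matching the row-orthogonality relation <chi_5, chi_1> = [chi_5 = chi_1].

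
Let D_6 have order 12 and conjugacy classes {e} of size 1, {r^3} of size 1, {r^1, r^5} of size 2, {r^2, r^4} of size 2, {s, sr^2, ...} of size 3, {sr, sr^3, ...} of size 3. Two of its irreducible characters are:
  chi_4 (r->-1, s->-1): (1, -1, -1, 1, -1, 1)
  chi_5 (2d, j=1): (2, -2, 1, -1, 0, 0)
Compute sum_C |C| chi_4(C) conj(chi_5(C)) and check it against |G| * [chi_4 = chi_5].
Sum = 0; so <chi_4, chi_5> = 0 (distinct irreducibles are orthogonal).

Explanation: Compute term by term over conjugacy classes (|C| * chi_4(C) * conj(chi_5(C))):
  1*(1)*conj(2) + 1*(-1)*conj(-2) + 2*(-1)*conj(1) + 2*(1)*conj(-1) + 3*(-1)*conj(0) + 3*(1)*conj(0)
  = (2) + (2) + (-2) + (-2) + (0) + (0)
  = 0.
Dividing by |G| = 12 gives 0/12 = 0, matching the row-orthogonality relation <chi_4, chi_5> = [chi_4 = chi_5].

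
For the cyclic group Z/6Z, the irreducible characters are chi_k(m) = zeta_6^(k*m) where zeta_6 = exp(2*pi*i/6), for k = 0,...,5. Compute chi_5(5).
chi_5(5) = zeta_6^25 = exp(I*pi/3)

Reasoning: chi_5(5) = zeta_6^(5*5) = zeta_6^25. Since zeta_6^6 = 1, this equals zeta_6^1 = exp(2*pi*i*1/6) = exp(I*pi/3).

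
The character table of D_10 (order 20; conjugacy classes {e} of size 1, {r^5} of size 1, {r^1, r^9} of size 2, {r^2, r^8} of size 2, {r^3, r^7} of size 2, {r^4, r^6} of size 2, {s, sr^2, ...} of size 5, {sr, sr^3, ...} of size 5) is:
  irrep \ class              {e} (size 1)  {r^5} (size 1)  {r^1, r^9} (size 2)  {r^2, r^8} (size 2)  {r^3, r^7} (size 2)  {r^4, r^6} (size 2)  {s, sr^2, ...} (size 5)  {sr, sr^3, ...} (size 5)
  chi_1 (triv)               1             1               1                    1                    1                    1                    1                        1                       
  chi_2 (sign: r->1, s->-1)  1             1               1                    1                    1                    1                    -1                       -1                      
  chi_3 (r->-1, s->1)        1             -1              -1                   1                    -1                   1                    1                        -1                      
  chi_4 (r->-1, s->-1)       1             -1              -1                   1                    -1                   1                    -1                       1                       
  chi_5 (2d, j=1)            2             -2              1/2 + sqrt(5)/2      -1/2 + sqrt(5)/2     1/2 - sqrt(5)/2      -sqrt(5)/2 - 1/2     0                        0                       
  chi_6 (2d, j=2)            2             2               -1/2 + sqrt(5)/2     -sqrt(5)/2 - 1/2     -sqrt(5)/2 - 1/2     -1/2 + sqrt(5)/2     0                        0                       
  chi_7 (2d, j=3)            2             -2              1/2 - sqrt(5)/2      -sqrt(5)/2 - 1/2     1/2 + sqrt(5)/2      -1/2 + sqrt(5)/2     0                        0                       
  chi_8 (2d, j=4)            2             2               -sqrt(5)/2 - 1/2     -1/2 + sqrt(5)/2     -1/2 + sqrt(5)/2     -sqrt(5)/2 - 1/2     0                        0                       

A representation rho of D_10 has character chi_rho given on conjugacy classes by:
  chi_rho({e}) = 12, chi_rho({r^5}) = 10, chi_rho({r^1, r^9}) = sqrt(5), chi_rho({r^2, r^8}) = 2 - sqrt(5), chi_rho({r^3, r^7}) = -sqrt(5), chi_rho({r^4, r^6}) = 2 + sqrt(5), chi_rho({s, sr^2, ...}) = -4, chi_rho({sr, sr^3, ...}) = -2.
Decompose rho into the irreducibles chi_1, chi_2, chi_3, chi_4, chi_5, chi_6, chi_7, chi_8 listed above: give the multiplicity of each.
Multiplicities: chi_1: 0, chi_2: 3, chi_3: 0, chi_4: 1, chi_5: 0, chi_6: 3, chi_7: 0, chi_8: 1.

Working: Use <chi_rho, chi> = (1/|G|) sum_C |C| * chi_rho(C) * conj(chi(C)) with |G| = 20 for each irreducible chi in the table:
  <chi_rho, chi_1> = (1/20)[1*(12)*conj(1) + 1*(10)*conj(1) + 2*(sqrt(5))*conj(1) + 2*(2 - sqrt(5))*conj(1) + 2*(-sqrt(5))*conj(1) + 2*(2 + sqrt(5))*conj(1) + 5*(-4)*conj(1) + 5*(-2)*conj(1)]
      = (1/20)[(12) + (10) + (2*sqrt(5)) + (4 - 2*sqrt(5)) + (-2*sqrt(5)) + (4 + 2*sqrt(5)) + (-20) + (-10)] = 0/20 = 0
  <chi_rho, chi_2> = (1/20)[1*(12)*conj(1) + 1*(10)*conj(1) + 2*(sqrt(5))*conj(1) + 2*(2 - sqrt(5))*conj(1) + 2*(-sqrt(5))*conj(1) + 2*(2 + sqrt(5))*conj(1) + 5*(-4)*conj(-1) + 5*(-2)*conj(-1)]
      = (1/20)[(12) + (10) + (2*sqrt(5)) + (4 - 2*sqrt(5)) + (-2*sqrt(5)) + (4 + 2*sqrt(5)) + (20) + (10)] = 60/20 = 3
  <chi_rho, chi_3> = (1/20)[1*(12)*conj(1) + 1*(10)*conj(-1) + 2*(sqrt(5))*conj(-1) + 2*(2 - sqrt(5))*conj(1) + 2*(-sqrt(5))*conj(-1) + 2*(2 + sqrt(5))*conj(1) + 5*(-4)*conj(1) + 5*(-2)*conj(-1)]
      = (1/20)[(12) + (-10) + (-2*sqrt(5)) + (4 - 2*sqrt(5)) + (2*sqrt(5)) + (4 + 2*sqrt(5)) + (-20) + (10)] = 0/20 = 0
  <chi_rho, chi_4> = (1/20)[1*(12)*conj(1) + 1*(10)*conj(-1) + 2*(sqrt(5))*conj(-1) + 2*(2 - sqrt(5))*conj(1) + 2*(-sqrt(5))*conj(-1) + 2*(2 + sqrt(5))*conj(1) + 5*(-4)*conj(-1) + 5*(-2)*conj(1)]
      = (1/20)[(12) + (-10) + (-2*sqrt(5)) + (4 - 2*sqrt(5)) + (2*sqrt(5)) + (4 + 2*sqrt(5)) + (20) + (-10)] = 20/20 = 1
  <chi_rho, chi_5> = (1/20)[1*(12)*conj(2) + 1*(10)*conj(-2) + 2*(sqrt(5))*conj(1/2 + sqrt(5)/2) + 2*(2 - sqrt(5))*conj(-1/2 + sqrt(5)/2) + 2*(-sqrt(5))*conj(1/2 - sqrt(5)/2) + 2*(2 + sqrt(5))*conj(-sqrt(5)/2 - 1/2) + 5*(-4)*conj(0) + 5*(-2)*conj(0)]
      = (1/20)[(24) + (-20) + (sqrt(5) + 5) + (-7 + 3*sqrt(5)) + (5 - sqrt(5)) + (-7 - 3*sqrt(5)) + (0) + (0)] = 0/20 = 0
  <chi_rho, chi_6> = (1/20)[1*(12)*conj(2) + 1*(10)*conj(2) + 2*(sqrt(5))*conj(-1/2 + sqrt(5)/2) + 2*(2 - sqrt(5))*conj(-sqrt(5)/2 - 1/2) + 2*(-sqrt(5))*conj(-sqrt(5)/2 - 1/2) + 2*(2 + sqrt(5))*conj(-1/2 + sqrt(5)/2) + 5*(-4)*conj(0) + 5*(-2)*conj(0)]
      = (1/20)[(24) + (20) + (5 - sqrt(5)) + (3 - sqrt(5)) + (sqrt(5) + 5) + (sqrt(5) + 3) + (0) + (0)] = 60/20 = 3
  <chi_rho, chi_7> = (1/20)[1*(12)*conj(2) + 1*(10)*conj(-2) + 2*(sqrt(5))*conj(1/2 - sqrt(5)/2) + 2*(2 - sqrt(5))*conj(-sqrt(5)/2 - 1/2) + 2*(-sqrt(5))*conj(1/2 + sqrt(5)/2) + 2*(2 + sqrt(5))*conj(-1/2 + sqrt(5)/2) + 5*(-4)*conj(0) + 5*(-2)*conj(0)]
      = (1/20)[(24) + (-20) + (-5 + sqrt(5)) + (3 - sqrt(5)) + (-5 - sqrt(5)) + (sqrt(5) + 3) + (0) + (0)] = 0/20 = 0
  <chi_rho, chi_8> = (1/20)[1*(12)*conj(2) + 1*(10)*conj(2) + 2*(sqrt(5))*conj(-sqrt(5)/2 - 1/2) + 2*(2 - sqrt(5))*conj(-1/2 + sqrt(5)/2) + 2*(-sqrt(5))*conj(-1/2 + sqrt(5)/2) + 2*(2 + sqrt(5))*conj(-sqrt(5)/2 - 1/2) + 5*(-4)*conj(0) + 5*(-2)*conj(0)]
      = (1/20)[(24) + (20) + (-5 - sqrt(5)) + (-7 + 3*sqrt(5)) + (-5 + sqrt(5)) + (-7 - 3*sqrt(5)) + (0) + (0)] = 20/20 = 1
Dimension check: dim(rho) = sum (mult * dim) = 0*1 + 3*1 + 0*1 + 1*1 + 0*2 + 3*2 + 0*2 + 1*2 = 12 = chi_rho(e) = 12.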